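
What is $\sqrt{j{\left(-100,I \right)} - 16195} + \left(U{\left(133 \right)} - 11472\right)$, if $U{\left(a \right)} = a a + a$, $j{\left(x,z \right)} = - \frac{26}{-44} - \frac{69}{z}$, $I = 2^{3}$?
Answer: $6350 + \frac{i \sqrt{31369074}}{44} \approx 6350.0 + 127.29 i$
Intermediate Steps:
$I = 8$
$j{\left(x,z \right)} = \frac{13}{22} - \frac{69}{z}$ ($j{\left(x,z \right)} = \left(-26\right) \left(- \frac{1}{44}\right) - \frac{69}{z} = \frac{13}{22} - \frac{69}{z}$)
$U{\left(a \right)} = a + a^{2}$ ($U{\left(a \right)} = a^{2} + a = a + a^{2}$)
$\sqrt{j{\left(-100,I \right)} - 16195} + \left(U{\left(133 \right)} - 11472\right) = \sqrt{\left(\frac{13}{22} - \frac{69}{8}\right) - 16195} - \left(11472 - 133 \left(1 + 133\right)\right) = \sqrt{\left(\frac{13}{22} - \frac{69}{8}\right) - 16195} + \left(133 \cdot 134 - 11472\right) = \sqrt{\left(\frac{13}{22} - \frac{69}{8}\right) - 16195} + \left(17822 - 11472\right) = \sqrt{- \frac{707}{88} - 16195} + 6350 = \sqrt{- \frac{1425867}{88}} + 6350 = \frac{i \sqrt{31369074}}{44} + 6350 = 6350 + \frac{i \sqrt{31369074}}{44}$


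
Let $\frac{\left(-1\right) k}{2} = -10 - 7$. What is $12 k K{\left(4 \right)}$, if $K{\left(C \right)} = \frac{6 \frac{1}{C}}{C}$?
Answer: $153$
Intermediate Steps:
$K{\left(C \right)} = \frac{6}{C^{2}}$
$k = 34$ ($k = - 2 \left(-10 - 7\right) = \left(-2\right) \left(-17\right) = 34$)
$12 k K{\left(4 \right)} = 12 \cdot 34 \cdot \frac{6}{16} = 408 \cdot 6 \cdot \frac{1}{16} = 408 \cdot \frac{3}{8} = 153$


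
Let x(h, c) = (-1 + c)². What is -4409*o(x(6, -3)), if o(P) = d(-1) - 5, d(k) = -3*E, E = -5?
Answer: -44090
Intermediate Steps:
d(k) = 15 (d(k) = -3*(-5) = 15)
o(P) = 10 (o(P) = 15 - 5 = 10)
-4409*o(x(6, -3)) = -4409*10 = -44090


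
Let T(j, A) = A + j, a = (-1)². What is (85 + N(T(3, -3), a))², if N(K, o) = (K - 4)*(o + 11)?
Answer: 1369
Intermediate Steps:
a = 1
N(K, o) = (-4 + K)*(11 + o)
(85 + N(T(3, -3), a))² = (85 + (-44 - 4*1 + 11*(-3 + 3) + (-3 + 3)*1))² = (85 + (-44 - 4 + 11*0 + 0*1))² = (85 + (-44 - 4 + 0 + 0))² = (85 - 48)² = 37² = 1369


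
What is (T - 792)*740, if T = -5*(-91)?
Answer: -249380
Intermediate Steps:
T = 455
(T - 792)*740 = (455 - 792)*740 = -337*740 = -249380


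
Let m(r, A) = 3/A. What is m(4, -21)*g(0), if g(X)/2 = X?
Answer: 0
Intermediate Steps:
g(X) = 2*X
m(4, -21)*g(0) = (3/(-21))*(2*0) = (3*(-1/21))*0 = -⅐*0 = 0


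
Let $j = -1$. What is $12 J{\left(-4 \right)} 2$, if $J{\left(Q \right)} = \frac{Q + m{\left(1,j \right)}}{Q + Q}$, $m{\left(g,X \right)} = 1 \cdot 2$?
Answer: $6$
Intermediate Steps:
$m{\left(g,X \right)} = 2$
$J{\left(Q \right)} = \frac{2 + Q}{2 Q}$ ($J{\left(Q \right)} = \frac{Q + 2}{Q + Q} = \frac{2 + Q}{2 Q}$)
$12 J{\left(-4 \right)} 2 = 12 \frac{2 - 4}{2 \left(-4\right)} 2 = 12 \cdot \frac{1}{2} \left(- \frac{1}{4}\right) \left(-2\right) 2 = 12 \cdot \frac{1}{4} \cdot 2 = 3 \cdot 2 = 6$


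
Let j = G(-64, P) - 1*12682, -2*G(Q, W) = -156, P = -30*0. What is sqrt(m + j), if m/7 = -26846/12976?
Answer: I*sqrt(132791052486)/3244 ≈ 112.33*I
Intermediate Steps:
P = 0
G(Q, W) = 78 (G(Q, W) = -1/2*(-156) = 78)
j = -12604 (j = 78 - 1*12682 = 78 - 12682 = -12604)
m = -93961/6488 (m = 7*(-26846/12976) = 7*(-26846*1/12976) = 7*(-13423/6488) = -93961/6488 ≈ -14.482)
sqrt(m + j) = sqrt(-93961/6488 - 12604) = sqrt(-81868713/6488) = I*sqrt(132791052486)/3244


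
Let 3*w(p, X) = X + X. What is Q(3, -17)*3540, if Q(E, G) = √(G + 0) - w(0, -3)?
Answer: 7080 + 3540*I*√17 ≈ 7080.0 + 14596.0*I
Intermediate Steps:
w(p, X) = 2*X/3 (w(p, X) = (X + X)/3 = (2*X)/3 = 2*X/3)
Q(E, G) = 2 + √G (Q(E, G) = √(G + 0) - 2*(-3)/3 = √G - 1*(-2) = √G + 2 = 2 + √G)
Q(3, -17)*3540 = (2 + √(-17))*3540 = (2 + I*√17)*3540 = 7080 + 3540*I*√17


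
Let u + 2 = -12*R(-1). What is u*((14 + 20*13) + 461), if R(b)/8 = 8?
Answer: -565950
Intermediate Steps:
R(b) = 64 (R(b) = 8*8 = 64)
u = -770 (u = -2 - 12*64 = -2 - 768 = -770)
u*((14 + 20*13) + 461) = -770*((14 + 20*13) + 461) = -770*((14 + 260) + 461) = -770*(274 + 461) = -770*735 = -565950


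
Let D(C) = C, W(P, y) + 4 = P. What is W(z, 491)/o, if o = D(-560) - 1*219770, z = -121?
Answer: 25/44066 ≈ 0.00056733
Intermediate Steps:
W(P, y) = -4 + P
o = -220330 (o = -560 - 1*219770 = -560 - 219770 = -220330)
W(z, 491)/o = (-4 - 121)/(-220330) = -125*(-1/220330) = 25/44066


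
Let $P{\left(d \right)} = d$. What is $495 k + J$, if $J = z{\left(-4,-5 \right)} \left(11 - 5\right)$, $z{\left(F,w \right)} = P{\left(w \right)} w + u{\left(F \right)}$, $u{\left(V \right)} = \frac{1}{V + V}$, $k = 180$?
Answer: $\frac{356997}{4} \approx 89249.0$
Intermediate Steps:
$u{\left(V \right)} = \frac{1}{2 V}$
$z{\left(F,w \right)} = w^{2} + \frac{1}{2 F}$ ($z{\left(F,w \right)} = w w + \frac{1}{2 F} = w^{2} + \frac{1}{2 F}$)
$J = \frac{597}{4}$ ($J = \left(\left(-5\right)^{2} + \frac{1}{2 \left(-4\right)}\right) \left(11 - 5\right) = \left(25 + \frac{1}{2} \left(- \frac{1}{4}\right)\right) 6 = \left(25 - \frac{1}{8}\right) 6 = \frac{199}{8} \cdot 6 = \frac{597}{4} \approx 149.25$)
$495 k + J = 495 \cdot 180 + \frac{597}{4} = 89100 + \frac{597}{4} = \frac{356997}{4}$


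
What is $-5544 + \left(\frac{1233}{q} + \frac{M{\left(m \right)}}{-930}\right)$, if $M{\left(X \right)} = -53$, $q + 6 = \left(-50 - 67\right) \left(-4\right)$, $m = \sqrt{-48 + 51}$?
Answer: $- \frac{198405322}{35805} \approx -5541.3$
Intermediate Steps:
$m = \sqrt{3} \approx 1.732$
$q = 462$ ($q = -6 + \left(-50 - 67\right) \left(-4\right) = -6 - -468 = -6 + 468 = 462$)
$-5544 + \left(\frac{1233}{q} + \frac{M{\left(m \right)}}{-930}\right) = -5544 + \left(\frac{1233}{462} - \frac{53}{-930}\right) = -5544 + \left(1233 \cdot \frac{1}{462} - - \frac{53}{930}\right) = -5544 + \left(\frac{411}{154} + \frac{53}{930}\right) = -5544 + \frac{97598}{35805} = - \frac{198405322}{35805}$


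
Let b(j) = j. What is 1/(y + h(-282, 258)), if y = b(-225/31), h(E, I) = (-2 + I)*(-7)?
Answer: -31/55777 ≈ -0.00055578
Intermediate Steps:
h(E, I) = 14 - 7*I
y = -225/31 ≈ -7.2581
1/(y + h(-282, 258)) = 1/(-225/31 + (14 - 7*258)) = 1/(-225/31 + (14 - 1806)) = 1/(-225/31 - 1792) = 1/(-55777/31) = -31/55777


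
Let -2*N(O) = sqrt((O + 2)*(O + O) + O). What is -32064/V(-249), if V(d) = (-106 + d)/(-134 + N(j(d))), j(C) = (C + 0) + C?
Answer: -4296576/355 - 16032*sqrt(493518)/355 ≈ -43829.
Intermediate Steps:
j(C) = 2*C (j(C) = C + C = 2*C)
N(O) = -sqrt(O + 2*O*(2 + O))/2 (N(O) = -sqrt((O + 2)*(O + O) + O)/2 = -sqrt((2 + O)*(2*O) + O)/2 = -sqrt(2*O*(2 + O) + O)/2 = -sqrt(O + 2*O*(2 + O))/2)
V(d) = (-106 + d)/(-134 - sqrt(2)*sqrt(d*(5 + 4*d))/2) (V(d) = (-106 + d)/(-134 - sqrt(2*d*(5 + 2*(2*d)))/2) = (-106 + d)/(-134 - sqrt(2*d*(5 + 4*d))/2) = (-106 + d)/(-134 - sqrt(2)*sqrt(d*(5 + 4*d))/2))
-32064/V(-249) = -32064*(268 + sqrt(2)*sqrt(-249*(5 + 4*(-249))))/(2*(106 - 1*(-249))) = -32064*(268 + sqrt(2)*sqrt(-249*(5 - 996)))/(2*(106 + 249)) = -(4296576/355 + 16032*sqrt(493518)/355) = -32064*(134/355 + sqrt(493518)/710) = -4296576/355 - 16032*sqrt(493518)/355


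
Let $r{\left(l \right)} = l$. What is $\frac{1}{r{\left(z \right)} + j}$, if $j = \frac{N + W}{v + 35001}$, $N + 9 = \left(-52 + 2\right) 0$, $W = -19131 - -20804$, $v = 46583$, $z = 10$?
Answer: $\frac{5099}{51094} \approx 0.099796$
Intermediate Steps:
$W = 1673$ ($W = -19131 + 20804 = 1673$)
$N = -9$ ($N = -9 + \left(-52 + 2\right) 0 = -9 - 0 = -9 + 0 = -9$)
$j = \frac{104}{5099}$ ($j = \frac{-9 + 1673}{46583 + 35001} = \frac{1664}{81584} = 1664 \cdot \frac{1}{81584} = \frac{104}{5099} \approx 0.020396$)
$\frac{1}{r{\left(z \right)} + j} = \frac{1}{10 + \frac{104}{5099}} = \frac{1}{\frac{51094}{5099}} = \frac{5099}{51094}$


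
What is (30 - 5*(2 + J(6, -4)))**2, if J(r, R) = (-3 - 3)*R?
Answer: 10000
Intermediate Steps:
J(r, R) = -6*R
(30 - 5*(2 + J(6, -4)))**2 = (30 - 5*(2 - 6*(-4)))**2 = (30 - 5*(2 + 24))**2 = (30 - 5*26)**2 = (30 - 130)**2 = (-100)**2 = 10000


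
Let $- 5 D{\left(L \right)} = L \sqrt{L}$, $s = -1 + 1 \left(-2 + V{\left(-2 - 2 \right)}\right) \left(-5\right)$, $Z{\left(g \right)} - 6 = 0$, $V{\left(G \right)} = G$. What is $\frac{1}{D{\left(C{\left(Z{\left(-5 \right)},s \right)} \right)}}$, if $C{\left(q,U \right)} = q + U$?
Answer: $- \frac{\sqrt{35}}{245} \approx -0.024147$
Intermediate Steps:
$Z{\left(g \right)} = 6$ ($Z{\left(g \right)} = 6 + 0 = 6$)
$s = 29$ ($s = -1 + 1 \left(-2 - 4\right) \left(-5\right) = -1 + 1 \left(-6\right) \left(-5\right) = -1 - -30 = -1 + 30 = 29$)
$C{\left(q,U \right)} = U + q$
$D{\left(L \right)} = - \frac{L^{\frac{3}{2}}}{5}$ ($D{\left(L \right)} = - \frac{L \sqrt{L}}{5} = - \frac{L^{\frac{3}{2}}}{5}$)
$\frac{1}{D{\left(C{\left(Z{\left(-5 \right)},s \right)} \right)}} = \frac{1}{\left(- \frac{1}{5}\right) \left(29 + 6\right)^{\frac{3}{2}}} = \frac{1}{\left(- \frac{1}{5}\right) 35^{\frac{3}{2}}} = \frac{1}{\left(- \frac{1}{5}\right) 35 \sqrt{35}} = \frac{1}{\left(-7\right) \sqrt{35}} = - \frac{\sqrt{35}}{245}$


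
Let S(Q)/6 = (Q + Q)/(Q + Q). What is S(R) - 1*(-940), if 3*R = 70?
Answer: 946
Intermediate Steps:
R = 70/3 (R = (⅓)*70 = 70/3 ≈ 23.333)
S(Q) = 6 (S(Q) = 6*((Q + Q)/(Q + Q)) = 6*((2*Q)/((2*Q))) = 6*((2*Q)*(1/(2*Q))) = 6*1 = 6)
S(R) - 1*(-940) = 6 - 1*(-940) = 6 + 940 = 946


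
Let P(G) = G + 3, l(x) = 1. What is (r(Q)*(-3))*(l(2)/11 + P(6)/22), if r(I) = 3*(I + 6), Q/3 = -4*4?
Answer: 189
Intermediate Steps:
Q = -48 (Q = 3*(-4*4) = 3*(-16) = -48)
r(I) = 18 + 3*I (r(I) = 3*(6 + I) = 18 + 3*I)
P(G) = 3 + G
(r(Q)*(-3))*(l(2)/11 + P(6)/22) = ((18 + 3*(-48))*(-3))*(1/11 + (3 + 6)/22) = ((18 - 144)*(-3))*(1*(1/11) + 9*(1/22)) = (-126*(-3))*(1/11 + 9/22) = 378*(½) = 189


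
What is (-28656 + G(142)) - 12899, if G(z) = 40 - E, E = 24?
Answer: -41539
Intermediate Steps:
G(z) = 16 (G(z) = 40 - 1*24 = 40 - 24 = 16)
(-28656 + G(142)) - 12899 = (-28656 + 16) - 12899 = -28640 - 12899 = -41539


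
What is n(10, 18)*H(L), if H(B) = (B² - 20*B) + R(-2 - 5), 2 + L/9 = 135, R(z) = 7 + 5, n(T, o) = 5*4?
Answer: 28177620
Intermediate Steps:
n(T, o) = 20
R(z) = 12
L = 1197 (L = -18 + 9*135 = -18 + 1215 = 1197)
H(B) = 12 + B² - 20*B (H(B) = (B² - 20*B) + 12 = 12 + B² - 20*B)
n(10, 18)*H(L) = 20*(12 + 1197² - 20*1197) = 20*(12 + 1432809 - 23940) = 20*1408881 = 28177620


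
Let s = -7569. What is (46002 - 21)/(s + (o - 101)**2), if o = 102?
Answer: -45981/7568 ≈ -6.0757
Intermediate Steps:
(46002 - 21)/(s + (o - 101)**2) = (46002 - 21)/(-7569 + (102 - 101)**2) = 45981/(-7569 + 1**2) = 45981/(-7569 + 1) = 45981/(-7568) = 45981*(-1/7568) = -45981/7568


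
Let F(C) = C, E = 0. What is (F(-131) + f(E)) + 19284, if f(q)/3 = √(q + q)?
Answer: 19153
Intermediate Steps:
f(q) = 3*√2*√q (f(q) = 3*√(q + q) = 3*√(2*q) = 3*(√2*√q) = 3*√2*√q)
(F(-131) + f(E)) + 19284 = (-131 + 3*√2*√0) + 19284 = (-131 + 3*√2*0) + 19284 = (-131 + 0) + 19284 = -131 + 19284 = 19153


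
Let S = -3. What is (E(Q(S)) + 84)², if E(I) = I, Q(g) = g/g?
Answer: 7225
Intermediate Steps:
Q(g) = 1
(E(Q(S)) + 84)² = (1 + 84)² = 85² = 7225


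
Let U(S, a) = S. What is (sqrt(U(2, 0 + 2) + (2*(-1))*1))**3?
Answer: 0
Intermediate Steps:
(sqrt(U(2, 0 + 2) + (2*(-1))*1))**3 = (sqrt(2 + (2*(-1))*1))**3 = (sqrt(2 - 2*1))**3 = (sqrt(2 - 2))**3 = (sqrt(0))**3 = 0**3 = 0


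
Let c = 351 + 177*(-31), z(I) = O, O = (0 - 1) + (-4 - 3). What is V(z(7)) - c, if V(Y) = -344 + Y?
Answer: 4784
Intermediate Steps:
O = -8 (O = -1 - 7 = -8)
z(I) = -8
c = -5136 (c = 351 - 5487 = -5136)
V(z(7)) - c = (-344 - 8) - 1*(-5136) = -352 + 5136 = 4784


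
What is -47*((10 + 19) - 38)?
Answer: 423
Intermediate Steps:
-47*((10 + 19) - 38) = -47*(29 - 38) = -47*(-9) = 423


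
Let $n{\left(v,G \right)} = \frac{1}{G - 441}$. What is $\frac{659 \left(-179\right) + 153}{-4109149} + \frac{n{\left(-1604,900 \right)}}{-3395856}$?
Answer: $\frac{183627078565283}{6404921933523696} \approx 0.02867$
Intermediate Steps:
$n{\left(v,G \right)} = \frac{1}{-441 + G}$
$\frac{659 \left(-179\right) + 153}{-4109149} + \frac{n{\left(-1604,900 \right)}}{-3395856} = \frac{659 \left(-179\right) + 153}{-4109149} + \frac{1}{\left(-441 + 900\right) \left(-3395856\right)} = \left(-117961 + 153\right) \left(- \frac{1}{4109149}\right) + \frac{1}{459} \left(- \frac{1}{3395856}\right) = \left(-117808\right) \left(- \frac{1}{4109149}\right) + \frac{1}{459} \left(- \frac{1}{3395856}\right) = \frac{117808}{4109149} - \frac{1}{1558697904} = \frac{183627078565283}{6404921933523696}$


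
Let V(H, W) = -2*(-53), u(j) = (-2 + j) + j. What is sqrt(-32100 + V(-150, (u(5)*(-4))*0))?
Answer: I*sqrt(31994) ≈ 178.87*I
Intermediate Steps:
u(j) = -2 + 2*j
V(H, W) = 106
sqrt(-32100 + V(-150, (u(5)*(-4))*0)) = sqrt(-32100 + 106) = sqrt(-31994) = I*sqrt(31994)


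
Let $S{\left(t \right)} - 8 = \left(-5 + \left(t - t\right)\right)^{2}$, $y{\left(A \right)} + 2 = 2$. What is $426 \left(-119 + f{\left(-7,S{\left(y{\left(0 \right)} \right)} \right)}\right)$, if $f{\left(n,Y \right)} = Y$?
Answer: $-36636$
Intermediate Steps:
$y{\left(A \right)} = 0$ ($y{\left(A \right)} = -2 + 2 = 0$)
$S{\left(t \right)} = 33$ ($S{\left(t \right)} = 8 + \left(-5 + \left(t - t\right)\right)^{2} = 8 + \left(-5 + 0\right)^{2} = 8 + \left(-5\right)^{2} = 8 + 25 = 33$)
$426 \left(-119 + f{\left(-7,S{\left(y{\left(0 \right)} \right)} \right)}\right) = 426 \left(-119 + 33\right) = 426 \left(-86\right) = -36636$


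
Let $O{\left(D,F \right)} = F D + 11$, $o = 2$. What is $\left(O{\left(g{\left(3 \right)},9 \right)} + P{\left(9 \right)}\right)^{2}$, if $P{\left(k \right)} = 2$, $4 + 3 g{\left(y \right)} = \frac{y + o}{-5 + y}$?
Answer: $\frac{169}{4} \approx 42.25$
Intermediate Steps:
$g{\left(y \right)} = - \frac{4}{3} + \frac{2 + y}{3 \left(-5 + y\right)}$ ($g{\left(y \right)} = - \frac{4}{3} + \frac{\left(y + 2\right) \frac{1}{-5 + y}}{3} = - \frac{4}{3} + \frac{\left(2 + y\right) \frac{1}{-5 + y}}{3} = - \frac{4}{3} + \frac{\frac{1}{-5 + y} \left(2 + y\right)}{3} = - \frac{4}{3} + \frac{2 + y}{3 \left(-5 + y\right)}$)
$O{\left(D,F \right)} = 11 + D F$ ($O{\left(D,F \right)} = D F + 11 = 11 + D F$)
$\left(O{\left(g{\left(3 \right)},9 \right)} + P{\left(9 \right)}\right)^{2} = \left(\left(11 + \frac{\frac{22}{3} - 3}{-5 + 3} \cdot 9\right) + 2\right)^{2} = \left(\left(11 + \frac{\frac{22}{3} - 3}{-2} \cdot 9\right) + 2\right)^{2} = \left(\left(11 + \left(- \frac{1}{2}\right) \frac{13}{3} \cdot 9\right) + 2\right)^{2} = \left(\left(11 - \frac{39}{2}\right) + 2\right)^{2} = \left(- \frac{17}{2} + 2\right)^{2} = \left(- \frac{13}{2}\right)^{2} = \frac{169}{4}$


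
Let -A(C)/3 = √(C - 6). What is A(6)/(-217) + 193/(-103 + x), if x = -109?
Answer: -193/212 ≈ -0.91038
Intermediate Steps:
A(C) = -3*√(-6 + C) (A(C) = -3*√(C - 6) = -3*√(-6 + C))
A(6)/(-217) + 193/(-103 + x) = -3*√(-6 + 6)/(-217) + 193/(-103 - 109) = -3*√0*(-1/217) + 193/(-212) = -3*0*(-1/217) + 193*(-1/212) = 0*(-1/217) - 193/212 = 0 - 193/212 = -193/212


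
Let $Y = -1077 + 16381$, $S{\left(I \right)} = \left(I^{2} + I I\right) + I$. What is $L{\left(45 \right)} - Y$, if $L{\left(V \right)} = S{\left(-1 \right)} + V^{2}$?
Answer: $-13278$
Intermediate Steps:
$S{\left(I \right)} = I + 2 I^{2}$ ($S{\left(I \right)} = \left(I^{2} + I^{2}\right) + I = 2 I^{2} + I = I + 2 I^{2}$)
$Y = 15304$
$L{\left(V \right)} = 1 + V^{2}$ ($L{\left(V \right)} = - (1 + 2 \left(-1\right)) + V^{2} = - (1 - 2) + V^{2} = \left(-1\right) \left(-1\right) + V^{2} = 1 + V^{2}$)
$L{\left(45 \right)} - Y = \left(1 + 45^{2}\right) - 15304 = \left(1 + 2025\right) - 15304 = 2026 - 15304 = -13278$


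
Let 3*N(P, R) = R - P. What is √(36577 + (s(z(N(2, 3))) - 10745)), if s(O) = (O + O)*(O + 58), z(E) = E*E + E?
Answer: 10*√20966/9 ≈ 160.89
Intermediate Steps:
N(P, R) = -P/3 + R/3 (N(P, R) = (R - P)/3 = -P/3 + R/3)
z(E) = E + E² (z(E) = E² + E = E + E²)
s(O) = 2*O*(58 + O) (s(O) = (2*O)*(58 + O) = 2*O*(58 + O))
√(36577 + (s(z(N(2, 3))) - 10745)) = √(36577 + (2*((-⅓*2 + (⅓)*3)*(1 + (-⅓*2 + (⅓)*3)))*(58 + (-⅓*2 + (⅓)*3)*(1 + (-⅓*2 + (⅓)*3))) - 10745)) = √(36577 + (2*((-⅔ + 1)*(1 + (-⅔ + 1)))*(58 + (-⅔ + 1)*(1 + (-⅔ + 1))) - 10745)) = √(36577 + (2*((1 + ⅓)/3)*(58 + (1 + ⅓)/3) - 10745)) = √(36577 + (2*((⅓)*(4/3))*(58 + (⅓)*(4/3)) - 10745)) = √(36577 + (2*(4/9)*(58 + 4/9) - 10745)) = √(36577 + (2*(4/9)*(526/9) - 10745)) = √(36577 + (4208/81 - 10745)) = √(36577 - 866137/81) = √(2096600/81) = 10*√20966/9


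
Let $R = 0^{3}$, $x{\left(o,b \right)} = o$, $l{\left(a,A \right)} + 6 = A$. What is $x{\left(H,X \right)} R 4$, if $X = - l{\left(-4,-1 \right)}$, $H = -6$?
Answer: $0$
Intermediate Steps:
$l{\left(a,A \right)} = -6 + A$
$X = 7$ ($X = - (-6 - 1) = \left(-1\right) \left(-7\right) = 7$)
$R = 0$
$x{\left(H,X \right)} R 4 = \left(-6\right) 0 \cdot 4 = 0 \cdot 4 = 0$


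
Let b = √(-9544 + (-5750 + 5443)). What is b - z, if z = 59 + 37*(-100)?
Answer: 3641 + I*√9851 ≈ 3641.0 + 99.252*I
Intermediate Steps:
z = -3641 (z = 59 - 3700 = -3641)
b = I*√9851 (b = √(-9544 - 307) = √(-9851) = I*√9851 ≈ 99.252*I)
b - z = I*√9851 - 1*(-3641) = I*√9851 + 3641 = 3641 + I*√9851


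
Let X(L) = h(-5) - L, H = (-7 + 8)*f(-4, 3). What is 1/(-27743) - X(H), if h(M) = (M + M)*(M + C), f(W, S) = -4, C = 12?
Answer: 1831037/27743 ≈ 66.000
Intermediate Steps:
h(M) = 2*M*(12 + M) (h(M) = (M + M)*(M + 12) = (2*M)*(12 + M) = 2*M*(12 + M))
H = -4 (H = (-7 + 8)*(-4) = 1*(-4) = -4)
X(L) = -70 - L (X(L) = 2*(-5)*(12 - 5) - L = 2*(-5)*7 - L = -70 - L)
1/(-27743) - X(H) = 1/(-27743) - (-70 - 1*(-4)) = -1/27743 - (-70 + 4) = -1/27743 - 1*(-66) = -1/27743 + 66 = 1831037/27743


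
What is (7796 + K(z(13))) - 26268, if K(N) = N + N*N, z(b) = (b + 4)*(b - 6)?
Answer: -4192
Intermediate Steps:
z(b) = (-6 + b)*(4 + b) (z(b) = (4 + b)*(-6 + b) = (-6 + b)*(4 + b))
K(N) = N + N²
(7796 + K(z(13))) - 26268 = (7796 + (-24 + 13² - 2*13)*(1 + (-24 + 13² - 2*13))) - 26268 = (7796 + (-24 + 169 - 26)*(1 + (-24 + 169 - 26))) - 26268 = (7796 + 119*(1 + 119)) - 26268 = (7796 + 119*120) - 26268 = (7796 + 14280) - 26268 = 22076 - 26268 = -4192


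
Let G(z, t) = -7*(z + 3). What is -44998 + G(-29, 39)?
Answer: -44816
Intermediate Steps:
G(z, t) = -21 - 7*z (G(z, t) = -7*(3 + z) = -21 - 7*z)
-44998 + G(-29, 39) = -44998 + (-21 - 7*(-29)) = -44998 + (-21 + 203) = -44998 + 182 = -44816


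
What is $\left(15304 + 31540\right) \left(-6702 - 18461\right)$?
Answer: $-1178735572$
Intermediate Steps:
$\left(15304 + 31540\right) \left(-6702 - 18461\right) = 46844 \left(-25163\right) = -1178735572$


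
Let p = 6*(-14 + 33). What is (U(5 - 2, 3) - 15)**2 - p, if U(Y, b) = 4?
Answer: 7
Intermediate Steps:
p = 114 (p = 6*19 = 114)
(U(5 - 2, 3) - 15)**2 - p = (4 - 15)**2 - 1*114 = (-11)**2 - 114 = 121 - 114 = 7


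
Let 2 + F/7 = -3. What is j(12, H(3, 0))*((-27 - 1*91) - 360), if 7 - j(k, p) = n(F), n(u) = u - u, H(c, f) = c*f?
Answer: -3346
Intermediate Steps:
F = -35 (F = -14 + 7*(-3) = -14 - 21 = -35)
n(u) = 0
j(k, p) = 7 (j(k, p) = 7 - 1*0 = 7 + 0 = 7)
j(12, H(3, 0))*((-27 - 1*91) - 360) = 7*((-27 - 1*91) - 360) = 7*((-27 - 91) - 360) = 7*(-118 - 360) = 7*(-478) = -3346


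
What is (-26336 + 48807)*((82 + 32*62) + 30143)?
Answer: 723768439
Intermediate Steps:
(-26336 + 48807)*((82 + 32*62) + 30143) = 22471*((82 + 1984) + 30143) = 22471*(2066 + 30143) = 22471*32209 = 723768439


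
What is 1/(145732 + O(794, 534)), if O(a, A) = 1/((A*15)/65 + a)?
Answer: 11924/1737708381 ≈ 6.8619e-6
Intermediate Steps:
O(a, A) = 1/(a + 3*A/13) (O(a, A) = 1/((15*A)*(1/65) + a) = 1/(3*A/13 + a) = 1/(a + 3*A/13))
1/(145732 + O(794, 534)) = 1/(145732 + 13/(3*534 + 13*794)) = 1/(145732 + 13/(1602 + 10322)) = 1/(145732 + 13/11924) = 1/(1737708381/11924) = 11924/1737708381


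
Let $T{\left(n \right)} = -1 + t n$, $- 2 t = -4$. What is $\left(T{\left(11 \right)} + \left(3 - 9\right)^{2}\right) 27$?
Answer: $1539$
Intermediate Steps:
$t = 2$ ($t = \left(- \frac{1}{2}\right) \left(-4\right) = 2$)
$T{\left(n \right)} = -1 + 2 n$
$\left(T{\left(11 \right)} + \left(3 - 9\right)^{2}\right) 27 = \left(\left(-1 + 2 \cdot 11\right) + \left(3 - 9\right)^{2}\right) 27 = \left(\left(-1 + 22\right) + \left(-6\right)^{2}\right) 27 = \left(21 + 36\right) 27 = 57 \cdot 27 = 1539$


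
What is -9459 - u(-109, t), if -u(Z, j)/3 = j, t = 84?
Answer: -9207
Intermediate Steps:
u(Z, j) = -3*j
-9459 - u(-109, t) = -9459 - (-3)*84 = -9459 - 1*(-252) = -9459 + 252 = -9207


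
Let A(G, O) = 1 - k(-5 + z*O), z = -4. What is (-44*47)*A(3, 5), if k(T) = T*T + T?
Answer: 1238732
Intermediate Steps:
k(T) = T + T**2 (k(T) = T**2 + T = T + T**2)
A(G, O) = 1 - (-5 - 4*O)*(-4 - 4*O) (A(G, O) = 1 - (-5 - 4*O)*(1 + (-5 - 4*O)) = 1 - (-5 - 4*O)*(-4 - 4*O))
(-44*47)*A(3, 5) = (-44*47)*(-19 - 36*5 - 16*5**2) = -2068*(-19 - 180 - 16*25) = -2068*(-19 - 180 - 400) = -2068*(-599) = 1238732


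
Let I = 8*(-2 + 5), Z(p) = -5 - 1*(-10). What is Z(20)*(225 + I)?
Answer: 1245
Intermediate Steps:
Z(p) = 5 (Z(p) = -5 + 10 = 5)
I = 24 (I = 8*3 = 24)
Z(20)*(225 + I) = 5*(225 + 24) = 5*249 = 1245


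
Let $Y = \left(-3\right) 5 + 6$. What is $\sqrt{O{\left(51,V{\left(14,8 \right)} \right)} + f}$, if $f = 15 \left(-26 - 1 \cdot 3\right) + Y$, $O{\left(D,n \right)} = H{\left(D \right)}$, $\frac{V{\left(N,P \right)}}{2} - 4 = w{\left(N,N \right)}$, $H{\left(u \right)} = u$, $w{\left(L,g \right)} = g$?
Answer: $i \sqrt{393} \approx 19.824 i$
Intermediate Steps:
$Y = -9$ ($Y = -15 + 6 = -9$)
$V{\left(N,P \right)} = 8 + 2 N$
$O{\left(D,n \right)} = D$
$f = -444$ ($f = 15 \left(-26 - 1 \cdot 3\right) - 9 = 15 \left(-26 - 3\right) - 9 = 15 \left(-29\right) - 9 = -435 - 9 = -444$)
$\sqrt{O{\left(51,V{\left(14,8 \right)} \right)} + f} = \sqrt{51 - 444} = \sqrt{-393} = i \sqrt{393}$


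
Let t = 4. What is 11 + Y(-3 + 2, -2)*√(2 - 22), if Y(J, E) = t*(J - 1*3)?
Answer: 11 - 32*I*√5 ≈ 11.0 - 71.554*I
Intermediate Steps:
Y(J, E) = -12 + 4*J (Y(J, E) = 4*(J - 1*3) = 4*(J - 3) = 4*(-3 + J) = -12 + 4*J)
11 + Y(-3 + 2, -2)*√(2 - 22) = 11 + (-12 + 4*(-3 + 2))*√(2 - 22) = 11 + (-12 + 4*(-1))*√(-20) = 11 + (-12 - 4)*(2*I*√5) = 11 - 32*I*√5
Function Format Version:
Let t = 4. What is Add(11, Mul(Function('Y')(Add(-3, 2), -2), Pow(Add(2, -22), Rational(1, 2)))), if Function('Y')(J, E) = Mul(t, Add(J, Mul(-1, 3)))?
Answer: Add(11, Mul(-32, I, Pow(5, Rational(1, 2)))) ≈ Add(11.000, Mul(-71.554, I))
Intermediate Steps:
Function('Y')(J, E) = Add(-12, Mul(4, J)) (Function('Y')(J, E) = Mul(4, Add(J, Mul(-1, 3))) = Mul(4, Add(J, -3)) = Mul(4, Add(-3, J)) = Add(-12, Mul(4, J)))
Add(11, Mul(Function('Y')(Add(-3, 2), -2), Pow(Add(2, -22), Rational(1, 2)))) = Add(11, Mul(Add(-12, Mul(4, Add(-3, 2))), Pow(Add(2, -22), Rational(1, 2)))) = Add(11, Mul(Add(-12, Mul(4, -1)), Pow(-20, Rational(1, 2)))) = Add(11, Mul(Add(-12, -4), Mul(2, I, Pow(5, Rational(1, 2))))) = Add(11, Mul(-16, Mul(2, I, Pow(5, Rational(1, 2))))) = Add(11, Mul(-32, I, Pow(5, Rational(1, 2))))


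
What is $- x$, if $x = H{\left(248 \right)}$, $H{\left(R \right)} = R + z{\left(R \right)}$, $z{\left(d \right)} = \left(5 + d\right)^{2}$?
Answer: $-64257$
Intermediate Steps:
$H{\left(R \right)} = R + \left(5 + R\right)^{2}$
$x = 64257$ ($x = 248 + \left(5 + 248\right)^{2} = 248 + 253^{2} = 248 + 64009 = 64257$)
$- x = \left(-1\right) 64257 = -64257$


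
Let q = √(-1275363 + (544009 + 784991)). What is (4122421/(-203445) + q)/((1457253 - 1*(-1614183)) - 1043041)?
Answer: -4122421/412666820775 + √53637/2028395 ≈ 0.00010419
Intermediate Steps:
q = √53637 (q = √(-1275363 + 1329000) = √53637 ≈ 231.60)
(4122421/(-203445) + q)/((1457253 - 1*(-1614183)) - 1043041) = (4122421/(-203445) + √53637)/((1457253 - 1*(-1614183)) - 1043041) = (4122421*(-1/203445) + √53637)/((1457253 + 1614183) - 1043041) = (-4122421/203445 + √53637)/(3071436 - 1043041) = (-4122421/203445 + √53637)/2028395 = (-4122421/203445 + √53637)*(1/2028395) = -4122421/412666820775 + √53637/2028395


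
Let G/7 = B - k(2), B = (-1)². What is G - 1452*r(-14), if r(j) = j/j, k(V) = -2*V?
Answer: -1417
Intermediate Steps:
r(j) = 1
B = 1
G = 35 (G = 7*(1 - (-2)*2) = 7*(1 - 1*(-4)) = 7*(1 + 4) = 7*5 = 35)
G - 1452*r(-14) = 35 - 1452*1 = 35 - 1452 = -1417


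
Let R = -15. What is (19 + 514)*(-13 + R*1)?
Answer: -14924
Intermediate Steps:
(19 + 514)*(-13 + R*1) = (19 + 514)*(-13 - 15*1) = 533*(-13 - 15) = 533*(-28) = -14924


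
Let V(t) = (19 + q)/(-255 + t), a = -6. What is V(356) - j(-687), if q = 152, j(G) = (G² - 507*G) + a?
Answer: -82847301/101 ≈ -8.2027e+5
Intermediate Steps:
j(G) = -6 + G² - 507*G (j(G) = (G² - 507*G) - 6 = -6 + G² - 507*G)
V(t) = 171/(-255 + t) (V(t) = (19 + 152)/(-255 + t) = 171/(-255 + t))
V(356) - j(-687) = 171/(-255 + 356) - (-6 + (-687)² - 507*(-687)) = 171/101 - (-6 + 471969 + 348309) = 171*(1/101) - 1*820272 = 171/101 - 820272 = -82847301/101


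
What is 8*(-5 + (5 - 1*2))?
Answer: -16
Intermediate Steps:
8*(-5 + (5 - 1*2)) = 8*(-5 + (5 - 2)) = 8*(-5 + 3) = 8*(-2) = -16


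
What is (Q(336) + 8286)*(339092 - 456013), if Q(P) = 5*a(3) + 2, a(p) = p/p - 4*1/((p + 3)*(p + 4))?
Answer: -2908710529/3 ≈ -9.6957e+8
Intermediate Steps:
a(p) = 1 - 4/((3 + p)*(4 + p)) (a(p) = 1 - 4*1/((3 + p)*(4 + p)) = 1 - 4/((3 + p)*(4 + p)))
Q(P) = 137/21 (Q(P) = 5*((8 + 3**2 + 7*3)/(12 + 3**2 + 7*3)) + 2 = 5*((8 + 9 + 21)/(12 + 9 + 21)) + 2 = 5*(38/42) + 2 = 5*((1/42)*38) + 2 = 5*(19/21) + 2 = 95/21 + 2 = 137/21)
(Q(336) + 8286)*(339092 - 456013) = (137/21 + 8286)*(339092 - 456013) = (174143/21)*(-116921) = -2908710529/3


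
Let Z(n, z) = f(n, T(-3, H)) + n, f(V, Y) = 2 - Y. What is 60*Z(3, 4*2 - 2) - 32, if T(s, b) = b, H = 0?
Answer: 268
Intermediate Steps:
Z(n, z) = 2 + n (Z(n, z) = (2 - 1*0) + n = (2 + 0) + n = 2 + n)
60*Z(3, 4*2 - 2) - 32 = 60*(2 + 3) - 32 = 60*5 - 32 = 300 - 32 = 268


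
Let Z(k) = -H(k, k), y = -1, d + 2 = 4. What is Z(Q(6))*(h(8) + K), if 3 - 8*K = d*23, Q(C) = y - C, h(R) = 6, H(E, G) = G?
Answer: 35/8 ≈ 4.3750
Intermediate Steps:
d = 2 (d = -2 + 4 = 2)
Q(C) = -1 - C
Z(k) = -k
K = -43/8 (K = 3/8 - 23/4 = -43/8 ≈ -5.3750)
Z(Q(6))*(h(8) + K) = (-(-1 - 1*6))*(6 - 43/8) = -(-1 - 6)*(5/8) = -1*(-7)*(5/8) = 7*(5/8) = 35/8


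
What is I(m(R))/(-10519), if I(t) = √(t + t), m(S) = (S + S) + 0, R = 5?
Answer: -2*√5/10519 ≈ -0.00042515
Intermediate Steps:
m(S) = 2*S (m(S) = 2*S + 0 = 2*S)
I(t) = √2*√t (I(t) = √(2*t) = √2*√t)
I(m(R))/(-10519) = (√2*√(2*5))/(-10519) = (√2*√10)*(-1/10519) = (2*√5)*(-1/10519) = -2*√5/10519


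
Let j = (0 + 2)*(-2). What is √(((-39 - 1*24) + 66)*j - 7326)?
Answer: I*√7338 ≈ 85.662*I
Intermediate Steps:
j = -4 (j = 2*(-2) = -4)
√(((-39 - 1*24) + 66)*j - 7326) = √(((-39 - 1*24) + 66)*(-4) - 7326) = √(((-39 - 24) + 66)*(-4) - 7326) = √((-63 + 66)*(-4) - 7326) = √(3*(-4) - 7326) = √(-12 - 7326) = √(-7338) = I*√7338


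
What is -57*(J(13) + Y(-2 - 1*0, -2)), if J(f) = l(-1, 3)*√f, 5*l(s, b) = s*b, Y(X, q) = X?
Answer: 114 + 171*√13/5 ≈ 237.31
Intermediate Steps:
l(s, b) = b*s/5 (l(s, b) = (s*b)/5 = (b*s)/5 = b*s/5)
J(f) = -3*√f/5 (J(f) = ((⅕)*3*(-1))*√f = -3*√f/5)
-57*(J(13) + Y(-2 - 1*0, -2)) = -57*(-3*√13/5 + (-2 - 1*0)) = -57*(-3*√13/5 + (-2 + 0)) = -57*(-3*√13/5 - 2) = -57*(-2 - 3*√13/5) = 114 + 171*√13/5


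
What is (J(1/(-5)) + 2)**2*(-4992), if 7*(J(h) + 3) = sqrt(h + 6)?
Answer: -1367808/245 + 9984*sqrt(145)/35 ≈ -2147.9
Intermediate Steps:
J(h) = -3 + sqrt(6 + h)/7 (J(h) = -3 + sqrt(h + 6)/7 = -3 + sqrt(6 + h)/7)
(J(1/(-5)) + 2)**2*(-4992) = ((-3 + sqrt(6 + 1/(-5))/7) + 2)**2*(-4992) = ((-3 + sqrt(6 - 1/5)/7) + 2)**2*(-4992) = ((-3 + sqrt(29/5)/7) + 2)**2*(-4992) = ((-3 + (sqrt(145)/5)/7) + 2)**2*(-4992) = ((-3 + sqrt(145)/35) + 2)**2*(-4992) = (-1 + sqrt(145)/35)**2*(-4992) = -4992*(-1 + sqrt(145)/35)**2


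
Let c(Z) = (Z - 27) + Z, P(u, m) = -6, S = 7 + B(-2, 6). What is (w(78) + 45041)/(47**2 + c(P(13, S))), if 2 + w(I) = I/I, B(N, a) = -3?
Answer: 4504/217 ≈ 20.756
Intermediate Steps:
w(I) = -1 (w(I) = -2 + I/I = -2 + 1 = -1)
S = 4 (S = 7 - 3 = 4)
c(Z) = -27 + 2*Z (c(Z) = (-27 + Z) + Z = -27 + 2*Z)
(w(78) + 45041)/(47**2 + c(P(13, S))) = (-1 + 45041)/(47**2 + (-27 + 2*(-6))) = 45040/(2209 + (-27 - 12)) = 45040/(2209 - 39) = 45040/2170 = 45040*(1/2170) = 4504/217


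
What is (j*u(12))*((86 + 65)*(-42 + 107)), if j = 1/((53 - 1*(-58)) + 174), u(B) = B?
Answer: 7852/19 ≈ 413.26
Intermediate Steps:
j = 1/285 (j = 1/((53 + 58) + 174) = 1/(111 + 174) = 1/285 ≈ 0.0035088)
(j*u(12))*((86 + 65)*(-42 + 107)) = ((1/285)*12)*((86 + 65)*(-42 + 107)) = 4*(151*65)/95 = (4/95)*9815 = 7852/19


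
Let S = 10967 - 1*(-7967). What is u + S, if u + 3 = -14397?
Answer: 4534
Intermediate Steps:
u = -14400 (u = -3 - 14397 = -14400)
S = 18934 (S = 10967 + 7967 = 18934)
u + S = -14400 + 18934 = 4534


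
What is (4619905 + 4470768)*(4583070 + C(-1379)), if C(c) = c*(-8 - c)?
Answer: 24476282516253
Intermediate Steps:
(4619905 + 4470768)*(4583070 + C(-1379)) = (4619905 + 4470768)*(4583070 - 1*(-1379)*(8 - 1379)) = 9090673*(4583070 - 1*(-1379)*(-1371)) = 9090673*(4583070 - 1890609) = 9090673*2692461 = 24476282516253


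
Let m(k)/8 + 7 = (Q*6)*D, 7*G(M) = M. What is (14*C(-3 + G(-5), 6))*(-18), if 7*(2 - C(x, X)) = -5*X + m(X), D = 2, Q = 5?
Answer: 13680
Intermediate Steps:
G(M) = M/7
m(k) = 424 (m(k) = -56 + 8*((5*6)*2) = -56 + 8*(30*2) = -56 + 8*60 = -56 + 480 = 424)
C(x, X) = -410/7 + 5*X/7 (C(x, X) = 2 - (-5*X + 424)/7 = 2 - (424 - 5*X)/7 = 2 + (-424/7 + 5*X/7) = -410/7 + 5*X/7)
(14*C(-3 + G(-5), 6))*(-18) = (14*(-410/7 + (5/7)*6))*(-18) = (14*(-410/7 + 30/7))*(-18) = (14*(-380/7))*(-18) = -760*(-18) = 13680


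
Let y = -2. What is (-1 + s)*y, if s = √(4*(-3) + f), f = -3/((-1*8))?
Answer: 2 - I*√186/2 ≈ 2.0 - 6.8191*I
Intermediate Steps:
f = 3/8 (f = -3/(-8) = -3*(-⅛) = 3/8 ≈ 0.37500)
s = I*√186/4 (s = √(4*(-3) + 3/8) = √(-12 + 3/8) = √(-93/8) = I*√186/4 ≈ 3.4095*I)
(-1 + s)*y = (-1 + I*√186/4)*(-2) = 2 - I*√186/2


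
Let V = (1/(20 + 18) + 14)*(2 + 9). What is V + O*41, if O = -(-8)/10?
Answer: 35547/190 ≈ 187.09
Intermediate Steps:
O = 4/5 (O = -(-8)/10 = -4*(-1/5) = 4/5 ≈ 0.80000)
V = 5863/38 (V = (1/38 + 14)*11 = (533/38)*11 = 5863/38 ≈ 154.29)
V + O*41 = 5863/38 + (4/5)*41 = 5863/38 + 164/5 = 35547/190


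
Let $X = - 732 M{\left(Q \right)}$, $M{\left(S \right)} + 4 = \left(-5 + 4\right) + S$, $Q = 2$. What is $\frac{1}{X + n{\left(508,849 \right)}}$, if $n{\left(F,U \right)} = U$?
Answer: $\frac{1}{3045} \approx 0.00032841$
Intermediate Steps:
$M{\left(S \right)} = -5 + S$ ($M{\left(S \right)} = -4 + \left(\left(-5 + 4\right) + S\right) = -4 + \left(-1 + S\right) = -5 + S$)
$X = 2196$ ($X = - 732 \left(-5 + 2\right) = \left(-732\right) \left(-3\right) = 2196$)
$\frac{1}{X + n{\left(508,849 \right)}} = \frac{1}{2196 + 849} = \frac{1}{3045}$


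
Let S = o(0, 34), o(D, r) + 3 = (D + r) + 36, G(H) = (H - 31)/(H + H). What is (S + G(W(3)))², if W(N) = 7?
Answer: 208849/49 ≈ 4262.2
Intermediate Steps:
G(H) = (-31 + H)/(2*H) (G(H) = (-31 + H)/((2*H)) = (-31 + H)*(1/(2*H)) = (-31 + H)/(2*H))
o(D, r) = 33 + D + r (o(D, r) = -3 + ((D + r) + 36) = -3 + (36 + D + r) = 33 + D + r)
S = 67 (S = 33 + 0 + 34 = 67)
(S + G(W(3)))² = (67 + (½)*(-31 + 7)/7)² = (67 + (½)*(⅐)*(-24))² = (67 - 12/7)² = (457/7)² = 208849/49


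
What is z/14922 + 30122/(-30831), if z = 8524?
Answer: -31112840/76676697 ≈ -0.40577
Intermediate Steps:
z/14922 + 30122/(-30831) = 8524/14922 + 30122/(-30831) = 8524*(1/14922) + 30122*(-1/30831) = 4262/7461 - 30122/30831 = -31112840/76676697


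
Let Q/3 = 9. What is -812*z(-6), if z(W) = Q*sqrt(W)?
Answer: -21924*I*sqrt(6) ≈ -53703.0*I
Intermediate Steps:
Q = 27 (Q = 3*9 = 27)
z(W) = 27*sqrt(W)
-812*z(-6) = -21924*sqrt(-6) = -21924*I*sqrt(6)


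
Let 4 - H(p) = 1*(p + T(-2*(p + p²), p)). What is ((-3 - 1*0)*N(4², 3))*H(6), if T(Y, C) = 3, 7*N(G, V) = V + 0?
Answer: 45/7 ≈ 6.4286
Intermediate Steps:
N(G, V) = V/7 (N(G, V) = (V + 0)/7 = V/7)
H(p) = 1 - p (H(p) = 4 - (p + 3) = 4 - (3 + p) = 4 + (-3 - p) = 1 - p)
((-3 - 1*0)*N(4², 3))*H(6) = ((-3 - 1*0)*((⅐)*3))*(1 - 1*6) = ((-3 + 0)*(3/7))*(1 - 6) = -3*3/7*(-5) = -9/7*(-5) = 45/7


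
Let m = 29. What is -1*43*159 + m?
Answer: -6808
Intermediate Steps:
-1*43*159 + m = -1*43*159 + 29 = -43*159 + 29 = -6837 + 29 = -6808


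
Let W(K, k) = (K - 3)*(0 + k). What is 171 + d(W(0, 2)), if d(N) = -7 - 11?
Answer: 153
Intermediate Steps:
W(K, k) = k*(-3 + K) (W(K, k) = (-3 + K)*k = k*(-3 + K))
d(N) = -18
171 + d(W(0, 2)) = 171 - 18 = 153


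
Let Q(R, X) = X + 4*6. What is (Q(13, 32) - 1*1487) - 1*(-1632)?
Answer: 201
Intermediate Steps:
Q(R, X) = 24 + X (Q(R, X) = X + 24 = 24 + X)
(Q(13, 32) - 1*1487) - 1*(-1632) = ((24 + 32) - 1*1487) - 1*(-1632) = (56 - 1487) + 1632 = -1431 + 1632 = 201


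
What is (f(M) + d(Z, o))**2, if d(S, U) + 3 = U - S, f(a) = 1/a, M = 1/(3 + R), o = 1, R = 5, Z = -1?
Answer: 49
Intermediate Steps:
M = 1/8 (M = 1/(3 + 5) = 1/8 ≈ 0.12500)
f(a) = 1/a
d(S, U) = -3 + U - S (d(S, U) = -3 + (U - S) = -3 + U - S)
(f(M) + d(Z, o))**2 = (1/(1/8) + (-3 + 1 - 1*(-1)))**2 = (8 + (-3 + 1 + 1))**2 = (8 - 1)**2 = 7**2 = 49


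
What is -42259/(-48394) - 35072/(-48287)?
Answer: 3737834701/2336801078 ≈ 1.5996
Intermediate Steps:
-42259/(-48394) - 35072/(-48287) = -42259*(-1/48394) - 35072*(-1/48287) = 42259/48394 + 35072/48287 = 3737834701/2336801078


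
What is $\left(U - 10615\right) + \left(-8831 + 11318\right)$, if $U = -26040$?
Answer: $-34168$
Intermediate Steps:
$\left(U - 10615\right) + \left(-8831 + 11318\right) = \left(-26040 - 10615\right) + \left(-8831 + 11318\right) = -36655 + 2487 = -34168$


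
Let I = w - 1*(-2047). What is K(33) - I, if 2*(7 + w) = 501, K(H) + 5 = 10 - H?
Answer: -4637/2 ≈ -2318.5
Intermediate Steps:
K(H) = 5 - H (K(H) = -5 + (10 - H) = 5 - H)
w = 487/2 (w = -7 + (1/2)*501 = -7 + 501/2 = 487/2 ≈ 243.50)
I = 4581/2 (I = 487/2 - 1*(-2047) = 487/2 + 2047 = 4581/2 ≈ 2290.5)
K(33) - I = (5 - 1*33) - 1*4581/2 = (5 - 33) - 4581/2 = -28 - 4581/2 = -4637/2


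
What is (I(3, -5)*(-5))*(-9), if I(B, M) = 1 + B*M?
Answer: -630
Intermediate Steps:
(I(3, -5)*(-5))*(-9) = ((1 + 3*(-5))*(-5))*(-9) = ((1 - 15)*(-5))*(-9) = -14*(-5)*(-9) = 70*(-9) = -630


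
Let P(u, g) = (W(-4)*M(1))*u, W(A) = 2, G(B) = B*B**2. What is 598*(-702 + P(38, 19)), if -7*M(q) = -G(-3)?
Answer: -4165668/7 ≈ -5.9510e+5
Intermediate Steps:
G(B) = B**3
M(q) = -27/7 (M(q) = -(-1)*(-3)**3/7 = -(-1)*(-27)/7 = -1/7*27 = -27/7)
P(u, g) = -54*u/7 (P(u, g) = (2*(-27/7))*u = -54*u/7)
598*(-702 + P(38, 19)) = 598*(-702 - 54/7*38) = 598*(-702 - 2052/7) = 598*(-6966/7) = -4165668/7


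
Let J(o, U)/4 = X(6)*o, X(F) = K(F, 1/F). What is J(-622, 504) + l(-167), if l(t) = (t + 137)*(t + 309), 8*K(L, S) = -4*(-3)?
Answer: -7992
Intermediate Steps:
K(L, S) = 3/2 (K(L, S) = (-4*(-3))/8 = (1/8)*12 = 3/2)
X(F) = 3/2
J(o, U) = 6*o (J(o, U) = 4*(3*o/2) = 6*o)
l(t) = (137 + t)*(309 + t)
J(-622, 504) + l(-167) = 6*(-622) + (42333 + (-167)**2 + 446*(-167)) = -3732 + (42333 + 27889 - 74482) = -3732 - 4260 = -7992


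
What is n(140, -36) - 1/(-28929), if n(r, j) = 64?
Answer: 1851457/28929 ≈ 64.000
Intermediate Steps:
n(140, -36) - 1/(-28929) = 64 - 1/(-28929) = 64 - 1*(-1/28929) = 64 + 1/28929 = 1851457/28929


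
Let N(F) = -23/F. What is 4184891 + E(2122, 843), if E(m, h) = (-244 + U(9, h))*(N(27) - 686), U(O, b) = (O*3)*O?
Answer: 113010602/27 ≈ 4.1856e+6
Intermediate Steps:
U(O, b) = 3*O**2 (U(O, b) = (3*O)*O = 3*O**2)
E(m, h) = 18545/27 (E(m, h) = (-244 + 3*9**2)*(-23/27 - 686) = (-244 + 3*81)*(-23*1/27 - 686) = (-244 + 243)*(-23/27 - 686) = -1*(-18545/27) = 18545/27)
4184891 + E(2122, 843) = 4184891 + 18545/27 = 113010602/27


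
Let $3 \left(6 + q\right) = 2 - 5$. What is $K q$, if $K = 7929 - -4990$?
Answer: $-90433$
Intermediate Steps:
$q = -7$ ($q = -6 + \frac{2 - 5}{3} = -6 + \frac{1}{3} \left(-3\right) = -6 - 1 = -7$)
$K = 12919$ ($K = 7929 + 4990 = 12919$)
$K q = 12919 \left(-7\right) = -90433$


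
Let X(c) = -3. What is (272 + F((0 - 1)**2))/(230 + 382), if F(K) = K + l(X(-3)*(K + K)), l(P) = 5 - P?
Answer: 71/153 ≈ 0.46405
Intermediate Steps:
F(K) = 5 + 7*K (F(K) = K + (5 - (-3)*(K + K)) = K + (5 - (-3)*2*K) = K + (5 - (-6)*K) = K + (5 + 6*K) = 5 + 7*K)
(272 + F((0 - 1)**2))/(230 + 382) = (272 + (5 + 7*(0 - 1)**2))/(230 + 382) = (272 + (5 + 7*(-1)**2))/612 = (272 + (5 + 7*1))*(1/612) = (272 + (5 + 7))*(1/612) = (272 + 12)*(1/612) = 284*(1/612) = 71/153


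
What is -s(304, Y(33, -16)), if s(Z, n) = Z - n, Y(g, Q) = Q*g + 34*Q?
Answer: -1376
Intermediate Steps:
Y(g, Q) = 34*Q + Q*g
-s(304, Y(33, -16)) = -(304 - (-16)*(34 + 33)) = -(304 - (-16)*67) = -(304 - 1*(-1072)) = -(304 + 1072) = -1*1376 = -1376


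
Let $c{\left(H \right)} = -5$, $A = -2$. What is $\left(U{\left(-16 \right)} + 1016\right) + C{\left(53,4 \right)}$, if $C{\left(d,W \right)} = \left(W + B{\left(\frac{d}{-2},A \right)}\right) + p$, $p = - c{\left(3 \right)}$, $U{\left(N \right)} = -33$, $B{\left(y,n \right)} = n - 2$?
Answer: $988$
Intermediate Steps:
$B{\left(y,n \right)} = -2 + n$
$p = 5$ ($p = \left(-1\right) \left(-5\right) = 5$)
$C{\left(d,W \right)} = 1 + W$ ($C{\left(d,W \right)} = \left(W - 4\right) + 5 = \left(-4 + W\right) + 5 = 1 + W$)
$\left(U{\left(-16 \right)} + 1016\right) + C{\left(53,4 \right)} = \left(-33 + 1016\right) + \left(1 + 4\right) = 983 + 5 = 988$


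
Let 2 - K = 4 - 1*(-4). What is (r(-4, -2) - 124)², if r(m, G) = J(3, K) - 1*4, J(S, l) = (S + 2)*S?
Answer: 12769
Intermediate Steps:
K = -6 (K = 2 - (4 - 1*(-4)) = 2 - (4 + 4) = 2 - 1*8 = 2 - 8 = -6)
J(S, l) = S*(2 + S) (J(S, l) = (2 + S)*S = S*(2 + S))
r(m, G) = 11 (r(m, G) = 3*(2 + 3) - 1*4 = 3*5 - 4 = 15 - 4 = 11)
(r(-4, -2) - 124)² = (11 - 124)² = (-113)² = 12769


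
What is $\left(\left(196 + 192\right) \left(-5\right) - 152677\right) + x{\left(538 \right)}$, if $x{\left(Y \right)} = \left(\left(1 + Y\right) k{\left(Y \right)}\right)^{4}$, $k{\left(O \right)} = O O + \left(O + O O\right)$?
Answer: $9513645763223471969221984312389399$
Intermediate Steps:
$k{\left(O \right)} = O + 2 O^{2}$ ($k{\left(O \right)} = O^{2} + \left(O + O^{2}\right) = O + 2 O^{2}$)
$x{\left(Y \right)} = Y^{4} \left(1 + Y\right)^{4} \left(1 + 2 Y\right)^{4}$ ($x{\left(Y \right)} = \left(\left(1 + Y\right) Y \left(1 + 2 Y\right)\right)^{4} = \left(Y \left(1 + Y\right) \left(1 + 2 Y\right)\right)^{4} = Y^{4} \left(1 + Y\right)^{4} \left(1 + 2 Y\right)^{4}$)
$\left(\left(196 + 192\right) \left(-5\right) - 152677\right) + x{\left(538 \right)} = \left(\left(196 + 192\right) \left(-5\right) - 152677\right) + 538^{4} \left(1 + 538\right)^{4} \left(1 + 2 \cdot 538\right)^{4} = \left(388 \left(-5\right) - 152677\right) + 83777829136 \cdot 539^{4} \left(1 + 1076\right)^{4} = \left(-1940 - 152677\right) + 83777829136 \cdot 84402451441 \cdot 1077^{4} = -154617 + 83777829136 \cdot 84402451441 \cdot 1345435285041 = -154617 + 9513645763223471969221984312544016 = 9513645763223471969221984312389399$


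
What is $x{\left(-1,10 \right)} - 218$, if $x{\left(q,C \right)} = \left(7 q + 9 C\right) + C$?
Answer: $-125$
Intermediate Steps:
$x{\left(q,C \right)} = 7 q + 10 C$
$x{\left(-1,10 \right)} - 218 = \left(7 \left(-1\right) + 10 \cdot 10\right) - 218 = \left(-7 + 100\right) - 218 = 93 - 218 = -125$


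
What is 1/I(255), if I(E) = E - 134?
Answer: 1/121 ≈ 0.0082645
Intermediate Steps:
I(E) = -134 + E
1/I(255) = 1/(-134 + 255) = 1/121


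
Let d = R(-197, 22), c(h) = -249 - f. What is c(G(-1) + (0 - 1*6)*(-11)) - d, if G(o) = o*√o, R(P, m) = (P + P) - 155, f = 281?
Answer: 19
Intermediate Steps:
R(P, m) = -155 + 2*P (R(P, m) = 2*P - 155 = -155 + 2*P)
G(o) = o^(3/2)
c(h) = -530 (c(h) = -249 - 1*281 = -249 - 281 = -530)
d = -549 (d = -155 + 2*(-197) = -155 - 394 = -549)
c(G(-1) + (0 - 1*6)*(-11)) - d = -530 - 1*(-549) = -530 + 549 = 19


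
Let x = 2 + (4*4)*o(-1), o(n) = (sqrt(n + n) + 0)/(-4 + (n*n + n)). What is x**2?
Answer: -28 - 16*I*sqrt(2) ≈ -28.0 - 22.627*I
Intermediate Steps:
o(n) = sqrt(2)*sqrt(n)/(-4 + n + n**2) (o(n) = (sqrt(2*n) + 0)/(-4 + (n**2 + n)) = (sqrt(2)*sqrt(n) + 0)/(-4 + (n + n**2)) = (sqrt(2)*sqrt(n))/(-4 + n + n**2) = sqrt(2)*sqrt(n)/(-4 + n + n**2))
x = 2 - 4*I*sqrt(2) (x = 2 + (4*4)*(sqrt(2)*sqrt(-1)/(-4 - 1 + (-1)**2)) = 2 + 16*(sqrt(2)*I/(-4 - 1 + 1)) = 2 + 16*(sqrt(2)*I/(-4)) = 2 + 16*(sqrt(2)*I*(-1/4)) = 2 + 16*(-I*sqrt(2)/4) = 2 - 4*I*sqrt(2) ≈ 2.0 - 5.6569*I)
x**2 = (2 - 4*I*sqrt(2))**2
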